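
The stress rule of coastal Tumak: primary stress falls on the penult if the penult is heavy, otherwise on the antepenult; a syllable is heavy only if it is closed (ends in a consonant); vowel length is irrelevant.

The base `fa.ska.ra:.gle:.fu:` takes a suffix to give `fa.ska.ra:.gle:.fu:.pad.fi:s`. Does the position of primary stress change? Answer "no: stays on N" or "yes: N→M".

Base `fa.ska.ra:.gle:.fu:` (5 syllables):
  Weights: 3 ra: L, 4 gle: L, 5 fu: L.
  The penult (syllable 4, gle:) is light, so stress falls on the antepenult (syllable 3, ra:).
  → primary stress on syllable 3.
Suffixed `fa.ska.ra:.gle:.fu:.pad.fi:s` (7 syllables):
  Weights: 5 fu: L, 6 pad H, 7 fi:s H.
  The penult (syllable 6, pad) is heavy, so it takes stress.
  → primary stress on syllable 6.

yes: 3→6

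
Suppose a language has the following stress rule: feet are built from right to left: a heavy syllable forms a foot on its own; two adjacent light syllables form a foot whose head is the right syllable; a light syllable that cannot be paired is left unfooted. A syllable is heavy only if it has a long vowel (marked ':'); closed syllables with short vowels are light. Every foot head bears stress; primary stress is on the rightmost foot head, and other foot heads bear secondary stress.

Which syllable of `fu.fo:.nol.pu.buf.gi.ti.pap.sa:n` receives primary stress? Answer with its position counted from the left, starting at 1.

9

Weights: 1 fu L, 2 fo: H, 3 nol L, 4 pu L, 5 buf L, 6 gi L, 7 ti L, 8 pap L, 9 sa:n H.
Parse right to left (heavy = foot alone; LL = one foot; stranded L unfooted): fu (ˈfo:) (nol.ˈpu) (buf.ˈgi) (ti.ˈpap) (ˈsa:n).
Foot heads: 2, 4, 6, 8, 9.
Primary stress on the rightmost head = syllable 9.
Primary stress: syllable 9 → fu.fo:.nol.pu.buf.gi.ti.pap.ˈsa:n.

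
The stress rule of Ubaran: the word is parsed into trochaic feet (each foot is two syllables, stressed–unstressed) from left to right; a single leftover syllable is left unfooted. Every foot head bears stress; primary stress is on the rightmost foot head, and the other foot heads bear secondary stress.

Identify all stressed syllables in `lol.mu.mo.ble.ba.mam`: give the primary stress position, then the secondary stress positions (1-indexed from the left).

primary 5, secondary 1, 3

Parse left to right into trochaic (ˈσσ) feet: (ˈlol.mu) (ˈmo.ble) (ˈba.mam).
Foot heads (stressed positions): 1, 3, 5.
End Rule Rightmost: primary stress on the rightmost head = syllable 5.
Secondary stress on 1, 3: ˌlol.mu.ˌmo.ble.ˈba.mam.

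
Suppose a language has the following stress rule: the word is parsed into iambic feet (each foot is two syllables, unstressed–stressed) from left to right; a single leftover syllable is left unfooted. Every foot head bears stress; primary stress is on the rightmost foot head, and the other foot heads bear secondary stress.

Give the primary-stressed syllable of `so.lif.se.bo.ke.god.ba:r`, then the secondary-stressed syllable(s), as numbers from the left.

primary 6, secondary 2, 4

Parse left to right into iambic (σˈσ) feet: (so.ˈlif) (se.ˈbo) (ke.ˈgod) ba:r. Syllable 7 is left unfooted.
Foot heads (stressed positions): 2, 4, 6.
End Rule Rightmost: primary stress on the rightmost head = syllable 6.
Secondary stress on 2, 4: so.ˌlif.se.ˌbo.ke.ˈgod.ba:r.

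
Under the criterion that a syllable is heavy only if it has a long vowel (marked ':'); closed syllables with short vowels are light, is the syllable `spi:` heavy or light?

`spi:`: long vowel, open (no coda). Long vowel → heavy.

heavy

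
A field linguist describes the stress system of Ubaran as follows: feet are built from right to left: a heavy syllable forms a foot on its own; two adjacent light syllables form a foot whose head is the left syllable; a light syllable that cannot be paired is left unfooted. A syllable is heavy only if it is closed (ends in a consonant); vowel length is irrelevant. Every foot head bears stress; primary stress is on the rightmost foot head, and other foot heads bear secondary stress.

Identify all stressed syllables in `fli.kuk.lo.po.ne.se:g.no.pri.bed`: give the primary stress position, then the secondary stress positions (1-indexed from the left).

primary 9, secondary 2, 4, 6, 7

Weights: 1 fli L, 2 kuk H, 3 lo L, 4 po L, 5 ne L, 6 se:g H, 7 no L, 8 pri L, 9 bed H.
Parse right to left (heavy = foot alone; LL = one foot; stranded L unfooted): fli (ˈkuk) lo (ˈpo.ne) (ˈse:g) (ˈno.pri) (ˈbed).
Foot heads: 2, 4, 6, 7, 9.
Primary stress on the rightmost head = syllable 9.
Secondary stress on 2, 4, 6, 7: fli.ˌkuk.lo.ˌpo.ne.ˌse:g.ˌno.pri.ˈbed.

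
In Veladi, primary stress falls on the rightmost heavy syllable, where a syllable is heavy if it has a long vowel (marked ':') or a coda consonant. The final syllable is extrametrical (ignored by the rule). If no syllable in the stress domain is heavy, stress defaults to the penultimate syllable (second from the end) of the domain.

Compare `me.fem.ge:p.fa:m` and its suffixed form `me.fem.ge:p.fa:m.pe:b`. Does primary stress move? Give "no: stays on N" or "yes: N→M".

yes: 3→4

Base `me.fem.ge:p.fa:m` (4 syllables):
  The final syllable (4, fa:m) is extrametrical; the stress domain is syllables 1–3.
  Weights: 1 me L, 2 fem H, 3 ge:p H.
  Heavy syllables in the domain: 2, 3. The rightmost is syllable 3 (ge:p).
  → primary stress on syllable 3.
Suffixed `me.fem.ge:p.fa:m.pe:b` (5 syllables):
  The final syllable (5, pe:b) is extrametrical; the stress domain is syllables 1–4.
  Weights: 1 me L, 2 fem H, 3 ge:p H, 4 fa:m H.
  Heavy syllables in the domain: 2, 3, 4. The rightmost is syllable 4 (fa:m).
  → primary stress on syllable 4.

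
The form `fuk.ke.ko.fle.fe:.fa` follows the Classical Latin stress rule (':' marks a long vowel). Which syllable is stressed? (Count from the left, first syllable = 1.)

5

Classical Latin: stress the penult if heavy (long vowel or closed), else the antepenult.
Weights: 4 fle L, 5 fe: H, 6 fa L.
The penult (syllable 5, fe:) is heavy, so it takes stress.
Stress on syllable 5: fuk.ke.ko.fle.ˈfe:.fa.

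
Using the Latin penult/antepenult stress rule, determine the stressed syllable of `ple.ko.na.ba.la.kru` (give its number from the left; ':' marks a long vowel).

Classical Latin: stress the penult if heavy (long vowel or closed), else the antepenult.
Weights: 4 ba L, 5 la L, 6 kru L.
The penult (syllable 5, la) is light, so stress falls on the antepenult (syllable 4, ba).
Stress on syllable 4: ple.ko.na.ˈba.la.kru.

4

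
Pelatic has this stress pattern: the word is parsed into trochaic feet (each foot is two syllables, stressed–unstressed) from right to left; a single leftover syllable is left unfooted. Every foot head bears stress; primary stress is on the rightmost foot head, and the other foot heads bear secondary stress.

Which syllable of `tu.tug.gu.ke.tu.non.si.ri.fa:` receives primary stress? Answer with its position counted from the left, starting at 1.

Parse right to left into trochaic (ˈσσ) feet: tu (ˈtug.gu) (ˈke.tu) (ˈnon.si) (ˈri.fa:). Syllable 1 is left unfooted.
Foot heads (stressed positions): 2, 4, 6, 8.
End Rule Rightmost: primary stress on the rightmost head = syllable 8.
Primary stress: syllable 8 → tu.tug.gu.ke.tu.non.si.ˈri.fa:.

8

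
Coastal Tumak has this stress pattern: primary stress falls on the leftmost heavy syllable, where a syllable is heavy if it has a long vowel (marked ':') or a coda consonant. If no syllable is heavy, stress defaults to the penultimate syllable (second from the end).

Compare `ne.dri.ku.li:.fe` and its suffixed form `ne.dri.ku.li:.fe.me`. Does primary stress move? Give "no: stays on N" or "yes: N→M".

no: stays on 4

Base `ne.dri.ku.li:.fe` (5 syllables):
  Weights: 1 ne L, 2 dri L, 3 ku L, 4 li: H, 5 fe L.
  Heavy syllables in the domain: 4. The leftmost is syllable 4 (li:).
  → primary stress on syllable 4.
Suffixed `ne.dri.ku.li:.fe.me` (6 syllables):
  Weights: 1 ne L, 2 dri L, 3 ku L, 4 li: H, 5 fe L, 6 me L.
  Heavy syllables in the domain: 4. The leftmost is syllable 4 (li:).
  → primary stress on syllable 4.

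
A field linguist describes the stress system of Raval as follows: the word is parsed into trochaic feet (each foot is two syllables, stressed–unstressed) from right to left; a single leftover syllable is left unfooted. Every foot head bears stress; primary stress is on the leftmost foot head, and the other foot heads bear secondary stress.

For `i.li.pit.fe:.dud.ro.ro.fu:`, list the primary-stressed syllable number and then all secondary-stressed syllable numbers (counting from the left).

Parse right to left into trochaic (ˈσσ) feet: (ˈi.li) (ˈpit.fe:) (ˈdud.ro) (ˈro.fu:).
Foot heads (stressed positions): 1, 3, 5, 7.
End Rule Leftmost: primary stress on the leftmost head = syllable 1.
Secondary stress on 3, 5, 7: ˈi.li.ˌpit.fe:.ˌdud.ro.ˌro.fu:.

primary 1, secondary 3, 5, 7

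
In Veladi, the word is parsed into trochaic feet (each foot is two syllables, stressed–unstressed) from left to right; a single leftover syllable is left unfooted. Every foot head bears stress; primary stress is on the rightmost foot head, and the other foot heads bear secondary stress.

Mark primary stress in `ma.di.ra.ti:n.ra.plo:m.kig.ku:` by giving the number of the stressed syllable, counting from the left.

7

Parse left to right into trochaic (ˈσσ) feet: (ˈma.di) (ˈra.ti:n) (ˈra.plo:m) (ˈkig.ku:).
Foot heads (stressed positions): 1, 3, 5, 7.
End Rule Rightmost: primary stress on the rightmost head = syllable 7.
Primary stress: syllable 7 → ma.di.ra.ti:n.ra.plo:m.ˈkig.ku:.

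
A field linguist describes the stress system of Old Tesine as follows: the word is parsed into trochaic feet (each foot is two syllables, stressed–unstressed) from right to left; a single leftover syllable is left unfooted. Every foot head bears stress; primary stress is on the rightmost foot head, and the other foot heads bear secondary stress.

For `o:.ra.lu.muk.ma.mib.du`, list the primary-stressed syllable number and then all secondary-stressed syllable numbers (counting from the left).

primary 6, secondary 2, 4

Parse right to left into trochaic (ˈσσ) feet: o: (ˈra.lu) (ˈmuk.ma) (ˈmib.du). Syllable 1 is left unfooted.
Foot heads (stressed positions): 2, 4, 6.
End Rule Rightmost: primary stress on the rightmost head = syllable 6.
Secondary stress on 2, 4: o:.ˌra.lu.ˌmuk.ma.ˈmib.du.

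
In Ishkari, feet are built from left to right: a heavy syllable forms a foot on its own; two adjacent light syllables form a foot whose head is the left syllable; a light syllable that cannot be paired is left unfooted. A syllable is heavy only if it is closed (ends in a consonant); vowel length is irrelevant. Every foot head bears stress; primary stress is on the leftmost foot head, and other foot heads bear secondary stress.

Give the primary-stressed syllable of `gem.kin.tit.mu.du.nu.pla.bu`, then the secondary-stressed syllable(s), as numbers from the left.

primary 1, secondary 2, 3, 4, 6

Weights: 1 gem H, 2 kin H, 3 tit H, 4 mu L, 5 du L, 6 nu L, 7 pla L, 8 bu L.
Parse left to right (heavy = foot alone; LL = one foot; stranded L unfooted): (ˈgem) (ˈkin) (ˈtit) (ˈmu.du) (ˈnu.pla) bu.
Foot heads: 1, 2, 3, 4, 6.
Primary stress on the leftmost head = syllable 1.
Secondary stress on 2, 3, 4, 6: ˈgem.ˌkin.ˌtit.ˌmu.du.ˌnu.pla.bu.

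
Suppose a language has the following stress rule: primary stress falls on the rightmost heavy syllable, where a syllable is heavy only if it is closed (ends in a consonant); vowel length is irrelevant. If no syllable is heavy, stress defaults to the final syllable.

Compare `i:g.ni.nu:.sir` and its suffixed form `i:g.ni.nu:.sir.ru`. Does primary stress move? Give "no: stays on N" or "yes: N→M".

no: stays on 4

Base `i:g.ni.nu:.sir` (4 syllables):
  Weights: 1 i:g H, 2 ni L, 3 nu: L, 4 sir H.
  Heavy syllables in the domain: 1, 4. The rightmost is syllable 4 (sir).
  → primary stress on syllable 4.
Suffixed `i:g.ni.nu:.sir.ru` (5 syllables):
  Weights: 1 i:g H, 2 ni L, 3 nu: L, 4 sir H, 5 ru L.
  Heavy syllables in the domain: 1, 4. The rightmost is syllable 4 (sir).
  → primary stress on syllable 4.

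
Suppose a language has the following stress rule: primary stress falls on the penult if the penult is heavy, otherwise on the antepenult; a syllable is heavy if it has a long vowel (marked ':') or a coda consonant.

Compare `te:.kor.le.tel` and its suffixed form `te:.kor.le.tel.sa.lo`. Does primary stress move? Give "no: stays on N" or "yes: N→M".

Base `te:.kor.le.tel` (4 syllables):
  Weights: 2 kor H, 3 le L, 4 tel H.
  The penult (syllable 3, le) is light, so stress falls on the antepenult (syllable 2, kor).
  → primary stress on syllable 2.
Suffixed `te:.kor.le.tel.sa.lo` (6 syllables):
  Weights: 4 tel H, 5 sa L, 6 lo L.
  The penult (syllable 5, sa) is light, so stress falls on the antepenult (syllable 4, tel).
  → primary stress on syllable 4.

yes: 2→4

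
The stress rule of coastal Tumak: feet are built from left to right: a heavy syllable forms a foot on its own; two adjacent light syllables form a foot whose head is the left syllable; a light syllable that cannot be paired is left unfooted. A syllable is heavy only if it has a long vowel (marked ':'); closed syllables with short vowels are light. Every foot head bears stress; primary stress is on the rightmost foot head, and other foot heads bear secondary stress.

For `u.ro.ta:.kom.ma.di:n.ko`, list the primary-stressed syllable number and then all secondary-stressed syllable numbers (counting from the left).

Weights: 1 u L, 2 ro L, 3 ta: H, 4 kom L, 5 ma L, 6 di:n H, 7 ko L.
Parse left to right (heavy = foot alone; LL = one foot; stranded L unfooted): (ˈu.ro) (ˈta:) (ˈkom.ma) (ˈdi:n) ko.
Foot heads: 1, 3, 4, 6.
Primary stress on the rightmost head = syllable 6.
Secondary stress on 1, 3, 4: ˌu.ro.ˌta:.ˌkom.ma.ˈdi:n.ko.

primary 6, secondary 1, 3, 4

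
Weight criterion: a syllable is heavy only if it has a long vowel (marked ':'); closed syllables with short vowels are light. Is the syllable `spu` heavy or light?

`spu`: short vowel, open (no coda). Short vowel → light.

light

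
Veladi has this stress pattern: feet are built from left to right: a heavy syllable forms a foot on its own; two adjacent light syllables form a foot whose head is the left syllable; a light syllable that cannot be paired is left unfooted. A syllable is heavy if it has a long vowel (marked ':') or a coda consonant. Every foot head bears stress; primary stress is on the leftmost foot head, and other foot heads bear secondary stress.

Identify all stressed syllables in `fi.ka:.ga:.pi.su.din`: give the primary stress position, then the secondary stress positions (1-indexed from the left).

Weights: 1 fi L, 2 ka: H, 3 ga: H, 4 pi L, 5 su L, 6 din H.
Parse left to right (heavy = foot alone; LL = one foot; stranded L unfooted): fi (ˈka:) (ˈga:) (ˈpi.su) (ˈdin).
Foot heads: 2, 3, 4, 6.
Primary stress on the leftmost head = syllable 2.
Secondary stress on 3, 4, 6: fi.ˈka:.ˌga:.ˌpi.su.ˌdin.

primary 2, secondary 3, 4, 6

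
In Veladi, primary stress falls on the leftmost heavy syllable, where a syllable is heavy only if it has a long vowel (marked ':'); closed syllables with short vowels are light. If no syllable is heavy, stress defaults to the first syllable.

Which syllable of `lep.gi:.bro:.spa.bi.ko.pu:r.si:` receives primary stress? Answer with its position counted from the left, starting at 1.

2

Weights: 1 lep L, 2 gi: H, 3 bro: H, 4 spa L, 5 bi L, 6 ko L, 7 pu:r H, 8 si: H.
Heavy syllables in the domain: 2, 3, 7, 8. The leftmost is syllable 2 (gi:).
Primary stress: syllable 2 → lep.ˈgi:.bro:.spa.bi.ko.pu:r.si:.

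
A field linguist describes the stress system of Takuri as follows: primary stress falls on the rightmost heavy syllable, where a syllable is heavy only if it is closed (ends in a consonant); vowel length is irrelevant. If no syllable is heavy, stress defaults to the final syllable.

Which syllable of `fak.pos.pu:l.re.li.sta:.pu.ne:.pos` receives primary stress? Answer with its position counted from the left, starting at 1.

Weights: 1 fak H, 2 pos H, 3 pu:l H, 4 re L, 5 li L, 6 sta: L, 7 pu L, 8 ne: L, 9 pos H.
Heavy syllables in the domain: 1, 2, 3, 9. The rightmost is syllable 9 (pos).
Primary stress: syllable 9 → fak.pos.pu:l.re.li.sta:.pu.ne:.ˈpos.

9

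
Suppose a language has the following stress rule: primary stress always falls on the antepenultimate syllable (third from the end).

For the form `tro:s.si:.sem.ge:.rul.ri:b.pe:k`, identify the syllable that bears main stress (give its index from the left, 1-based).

The word has 7 syllables; the antepenultimate syllable (third from the end) is syllable 5 (rul).
Primary stress: syllable 5 → tro:s.si:.sem.ge:.ˈrul.ri:b.pe:k.

5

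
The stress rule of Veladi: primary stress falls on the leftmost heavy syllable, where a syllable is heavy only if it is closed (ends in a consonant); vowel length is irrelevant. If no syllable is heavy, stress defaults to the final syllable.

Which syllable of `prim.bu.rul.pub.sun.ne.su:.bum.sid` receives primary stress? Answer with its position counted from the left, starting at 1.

1

Weights: 1 prim H, 2 bu L, 3 rul H, 4 pub H, 5 sun H, 6 ne L, 7 su: L, 8 bum H, 9 sid H.
Heavy syllables in the domain: 1, 3, 4, 5, 8, 9. The leftmost is syllable 1 (prim).
Primary stress: syllable 1 → ˈprim.bu.rul.pub.sun.ne.su:.bum.sid.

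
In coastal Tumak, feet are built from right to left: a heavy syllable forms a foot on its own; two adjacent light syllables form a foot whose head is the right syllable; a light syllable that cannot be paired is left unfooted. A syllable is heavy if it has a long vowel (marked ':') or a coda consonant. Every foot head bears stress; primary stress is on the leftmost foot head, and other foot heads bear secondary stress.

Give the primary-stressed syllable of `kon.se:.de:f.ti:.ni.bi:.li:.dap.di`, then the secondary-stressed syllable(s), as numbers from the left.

Weights: 1 kon H, 2 se: H, 3 de:f H, 4 ti: H, 5 ni L, 6 bi: H, 7 li: H, 8 dap H, 9 di L.
Parse right to left (heavy = foot alone; LL = one foot; stranded L unfooted): (ˈkon) (ˈse:) (ˈde:f) (ˈti:) ni (ˈbi:) (ˈli:) (ˈdap) di.
Foot heads: 1, 2, 3, 4, 6, 7, 8.
Primary stress on the leftmost head = syllable 1.
Secondary stress on 2, 3, 4, 6, 7, 8: ˈkon.ˌse:.ˌde:f.ˌti:.ni.ˌbi:.ˌli:.ˌdap.di.

primary 1, secondary 2, 3, 4, 6, 7, 8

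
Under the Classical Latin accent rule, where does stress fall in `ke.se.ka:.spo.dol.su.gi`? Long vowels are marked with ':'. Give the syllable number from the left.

5

Classical Latin: stress the penult if heavy (long vowel or closed), else the antepenult.
Weights: 5 dol H, 6 su L, 7 gi L.
The penult (syllable 6, su) is light, so stress falls on the antepenult (syllable 5, dol).
Stress on syllable 5: ke.se.ka:.spo.ˈdol.su.gi.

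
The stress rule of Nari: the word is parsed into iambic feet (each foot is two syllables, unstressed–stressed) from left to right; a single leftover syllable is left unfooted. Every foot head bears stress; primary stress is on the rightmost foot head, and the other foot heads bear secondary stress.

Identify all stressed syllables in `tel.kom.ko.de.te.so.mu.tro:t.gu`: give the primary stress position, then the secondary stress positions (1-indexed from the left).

primary 8, secondary 2, 4, 6

Parse left to right into iambic (σˈσ) feet: (tel.ˈkom) (ko.ˈde) (te.ˈso) (mu.ˈtro:t) gu. Syllable 9 is left unfooted.
Foot heads (stressed positions): 2, 4, 6, 8.
End Rule Rightmost: primary stress on the rightmost head = syllable 8.
Secondary stress on 2, 4, 6: tel.ˌkom.ko.ˌde.te.ˌso.mu.ˈtro:t.gu.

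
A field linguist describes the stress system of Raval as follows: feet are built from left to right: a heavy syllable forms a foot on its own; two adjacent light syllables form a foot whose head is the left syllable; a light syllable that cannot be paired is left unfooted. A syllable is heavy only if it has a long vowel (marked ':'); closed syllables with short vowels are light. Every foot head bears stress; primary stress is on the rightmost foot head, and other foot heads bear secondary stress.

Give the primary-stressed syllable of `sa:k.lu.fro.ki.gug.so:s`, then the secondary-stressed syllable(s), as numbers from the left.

Weights: 1 sa:k H, 2 lu L, 3 fro L, 4 ki L, 5 gug L, 6 so:s H.
Parse left to right (heavy = foot alone; LL = one foot; stranded L unfooted): (ˈsa:k) (ˈlu.fro) (ˈki.gug) (ˈso:s).
Foot heads: 1, 2, 4, 6.
Primary stress on the rightmost head = syllable 6.
Secondary stress on 1, 2, 4: ˌsa:k.ˌlu.fro.ˌki.gug.ˈso:s.

primary 6, secondary 1, 2, 4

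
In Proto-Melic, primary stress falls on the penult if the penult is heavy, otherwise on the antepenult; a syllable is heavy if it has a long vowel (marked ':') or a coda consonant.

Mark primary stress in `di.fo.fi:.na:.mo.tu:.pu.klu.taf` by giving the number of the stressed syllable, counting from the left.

Weights: 7 pu L, 8 klu L, 9 taf H.
The penult (syllable 8, klu) is light, so stress falls on the antepenult (syllable 7, pu).
Primary stress: syllable 7 → di.fo.fi:.na:.mo.tu:.ˈpu.klu.taf.

7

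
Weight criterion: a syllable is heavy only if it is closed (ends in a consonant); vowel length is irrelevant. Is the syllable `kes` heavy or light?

`kes`: short vowel, closed (coda /s/). Closed (coda /s/) → heavy.

heavy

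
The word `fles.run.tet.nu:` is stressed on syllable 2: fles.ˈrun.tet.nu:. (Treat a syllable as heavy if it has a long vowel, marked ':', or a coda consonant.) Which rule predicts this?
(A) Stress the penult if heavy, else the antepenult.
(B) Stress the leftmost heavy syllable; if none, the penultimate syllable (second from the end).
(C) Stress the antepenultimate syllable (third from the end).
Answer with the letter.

Rule A → syllable 3 (observed: 2).
Rule B → syllable 1 (observed: 2).
Rule C → syllable 2 ✓.

C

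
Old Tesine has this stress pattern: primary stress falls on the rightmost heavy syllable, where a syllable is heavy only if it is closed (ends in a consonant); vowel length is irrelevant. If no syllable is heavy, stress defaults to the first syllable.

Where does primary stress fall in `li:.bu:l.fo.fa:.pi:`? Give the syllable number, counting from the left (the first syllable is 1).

Weights: 1 li: L, 2 bu:l H, 3 fo L, 4 fa: L, 5 pi: L.
Heavy syllables in the domain: 2. The rightmost is syllable 2 (bu:l).
Primary stress: syllable 2 → li:.ˈbu:l.fo.fa:.pi:.

2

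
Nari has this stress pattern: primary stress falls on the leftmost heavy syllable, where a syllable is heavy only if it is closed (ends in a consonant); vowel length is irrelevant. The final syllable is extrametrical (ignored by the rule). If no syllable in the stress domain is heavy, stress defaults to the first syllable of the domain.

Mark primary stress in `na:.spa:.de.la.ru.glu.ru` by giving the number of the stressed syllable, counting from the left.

The final syllable (7, ru) is extrametrical; the stress domain is syllables 1–6.
Weights: 1 na: L, 2 spa: L, 3 de L, 4 la L, 5 ru L, 6 glu L.
No heavy syllable in the domain; default to the first syllable of the domain = syllable 1.
Primary stress: syllable 1 → ˈna:.spa:.de.la.ru.glu.ru.

1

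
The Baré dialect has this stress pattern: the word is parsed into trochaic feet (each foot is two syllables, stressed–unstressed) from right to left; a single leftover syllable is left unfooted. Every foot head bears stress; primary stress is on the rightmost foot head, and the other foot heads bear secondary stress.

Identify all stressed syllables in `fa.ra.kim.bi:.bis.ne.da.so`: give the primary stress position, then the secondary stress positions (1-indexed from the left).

primary 7, secondary 1, 3, 5

Parse right to left into trochaic (ˈσσ) feet: (ˈfa.ra) (ˈkim.bi:) (ˈbis.ne) (ˈda.so).
Foot heads (stressed positions): 1, 3, 5, 7.
End Rule Rightmost: primary stress on the rightmost head = syllable 7.
Secondary stress on 1, 3, 5: ˌfa.ra.ˌkim.bi:.ˌbis.ne.ˈda.so.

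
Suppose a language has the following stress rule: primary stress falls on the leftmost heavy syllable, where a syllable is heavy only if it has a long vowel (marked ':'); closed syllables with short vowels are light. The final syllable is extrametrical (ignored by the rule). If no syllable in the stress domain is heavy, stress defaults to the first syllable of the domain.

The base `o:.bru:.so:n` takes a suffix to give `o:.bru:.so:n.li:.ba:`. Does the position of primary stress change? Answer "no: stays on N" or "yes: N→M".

Base `o:.bru:.so:n` (3 syllables):
  The final syllable (3, so:n) is extrametrical; the stress domain is syllables 1–2.
  Weights: 1 o: H, 2 bru: H.
  Heavy syllables in the domain: 1, 2. The leftmost is syllable 1 (o:).
  → primary stress on syllable 1.
Suffixed `o:.bru:.so:n.li:.ba:` (5 syllables):
  The final syllable (5, ba:) is extrametrical; the stress domain is syllables 1–4.
  Weights: 1 o: H, 2 bru: H, 3 so:n H, 4 li: H.
  Heavy syllables in the domain: 1, 2, 3, 4. The leftmost is syllable 1 (o:).
  → primary stress on syllable 1.

no: stays on 1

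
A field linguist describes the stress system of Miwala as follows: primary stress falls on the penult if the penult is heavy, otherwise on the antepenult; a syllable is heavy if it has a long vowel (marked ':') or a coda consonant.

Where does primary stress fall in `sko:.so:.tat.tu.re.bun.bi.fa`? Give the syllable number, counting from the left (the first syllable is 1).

6

Weights: 6 bun H, 7 bi L, 8 fa L.
The penult (syllable 7, bi) is light, so stress falls on the antepenult (syllable 6, bun).
Primary stress: syllable 6 → sko:.so:.tat.tu.re.ˈbun.bi.fa.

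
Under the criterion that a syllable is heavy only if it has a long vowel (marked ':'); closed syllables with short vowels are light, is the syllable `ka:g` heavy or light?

`ka:g`: long vowel, closed (coda /g/). Long vowel → heavy.

heavy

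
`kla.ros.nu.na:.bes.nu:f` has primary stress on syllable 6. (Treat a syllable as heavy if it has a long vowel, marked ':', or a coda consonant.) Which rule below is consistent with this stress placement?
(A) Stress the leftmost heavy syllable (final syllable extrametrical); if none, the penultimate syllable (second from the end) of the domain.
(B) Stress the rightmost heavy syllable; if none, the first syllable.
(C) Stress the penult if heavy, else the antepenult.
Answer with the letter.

Rule A → syllable 2 (observed: 6).
Rule B → syllable 6 ✓.
Rule C → syllable 5 (observed: 6).

B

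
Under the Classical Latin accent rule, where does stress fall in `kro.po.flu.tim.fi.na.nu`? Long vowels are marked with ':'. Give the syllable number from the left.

Classical Latin: stress the penult if heavy (long vowel or closed), else the antepenult.
Weights: 5 fi L, 6 na L, 7 nu L.
The penult (syllable 6, na) is light, so stress falls on the antepenult (syllable 5, fi).
Stress on syllable 5: kro.po.flu.tim.ˈfi.na.nu.

5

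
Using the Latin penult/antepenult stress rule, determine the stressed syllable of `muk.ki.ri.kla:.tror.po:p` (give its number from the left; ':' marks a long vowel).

Classical Latin: stress the penult if heavy (long vowel or closed), else the antepenult.
Weights: 4 kla: H, 5 tror H, 6 po:p H.
The penult (syllable 5, tror) is heavy, so it takes stress.
Stress on syllable 5: muk.ki.ri.kla:.ˈtror.po:p.

5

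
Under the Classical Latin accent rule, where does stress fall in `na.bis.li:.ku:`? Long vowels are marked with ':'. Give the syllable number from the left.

Classical Latin: stress the penult if heavy (long vowel or closed), else the antepenult.
Weights: 2 bis H, 3 li: H, 4 ku: H.
The penult (syllable 3, li:) is heavy, so it takes stress.
Stress on syllable 3: na.bis.ˈli:.ku:.

3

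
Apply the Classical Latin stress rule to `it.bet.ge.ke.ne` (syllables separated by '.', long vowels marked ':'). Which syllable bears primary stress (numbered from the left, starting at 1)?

Classical Latin: stress the penult if heavy (long vowel or closed), else the antepenult.
Weights: 3 ge L, 4 ke L, 5 ne L.
The penult (syllable 4, ke) is light, so stress falls on the antepenult (syllable 3, ge).
Stress on syllable 3: it.bet.ˈge.ke.ne.

3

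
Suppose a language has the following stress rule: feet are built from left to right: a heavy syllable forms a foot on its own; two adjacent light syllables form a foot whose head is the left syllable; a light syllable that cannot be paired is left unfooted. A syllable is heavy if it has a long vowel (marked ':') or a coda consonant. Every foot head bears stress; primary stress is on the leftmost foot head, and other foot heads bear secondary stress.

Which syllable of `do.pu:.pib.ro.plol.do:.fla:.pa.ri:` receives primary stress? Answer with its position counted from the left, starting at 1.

Weights: 1 do L, 2 pu: H, 3 pib H, 4 ro L, 5 plol H, 6 do: H, 7 fla: H, 8 pa L, 9 ri: H.
Parse left to right (heavy = foot alone; LL = one foot; stranded L unfooted): do (ˈpu:) (ˈpib) ro (ˈplol) (ˈdo:) (ˈfla:) pa (ˈri:).
Foot heads: 2, 3, 5, 6, 7, 9.
Primary stress on the leftmost head = syllable 2.
Primary stress: syllable 2 → do.ˈpu:.pib.ro.plol.do:.fla:.pa.ri:.

2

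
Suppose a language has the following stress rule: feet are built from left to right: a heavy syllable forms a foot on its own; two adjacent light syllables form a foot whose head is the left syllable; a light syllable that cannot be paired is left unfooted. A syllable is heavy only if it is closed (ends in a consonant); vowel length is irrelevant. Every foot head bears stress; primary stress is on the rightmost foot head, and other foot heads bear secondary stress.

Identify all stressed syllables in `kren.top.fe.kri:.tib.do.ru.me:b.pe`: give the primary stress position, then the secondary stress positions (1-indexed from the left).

Weights: 1 kren H, 2 top H, 3 fe L, 4 kri: L, 5 tib H, 6 do L, 7 ru L, 8 me:b H, 9 pe L.
Parse left to right (heavy = foot alone; LL = one foot; stranded L unfooted): (ˈkren) (ˈtop) (ˈfe.kri:) (ˈtib) (ˈdo.ru) (ˈme:b) pe.
Foot heads: 1, 2, 3, 5, 6, 8.
Primary stress on the rightmost head = syllable 8.
Secondary stress on 1, 2, 3, 5, 6: ˌkren.ˌtop.ˌfe.kri:.ˌtib.ˌdo.ru.ˈme:b.pe.

primary 8, secondary 1, 2, 3, 5, 6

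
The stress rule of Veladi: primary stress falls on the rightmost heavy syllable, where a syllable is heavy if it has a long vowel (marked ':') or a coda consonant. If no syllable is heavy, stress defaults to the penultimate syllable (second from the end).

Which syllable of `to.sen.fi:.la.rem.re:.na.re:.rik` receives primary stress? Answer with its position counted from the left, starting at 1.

9

Weights: 1 to L, 2 sen H, 3 fi: H, 4 la L, 5 rem H, 6 re: H, 7 na L, 8 re: H, 9 rik H.
Heavy syllables in the domain: 2, 3, 5, 6, 8, 9. The rightmost is syllable 9 (rik).
Primary stress: syllable 9 → to.sen.fi:.la.rem.re:.na.re:.ˈrik.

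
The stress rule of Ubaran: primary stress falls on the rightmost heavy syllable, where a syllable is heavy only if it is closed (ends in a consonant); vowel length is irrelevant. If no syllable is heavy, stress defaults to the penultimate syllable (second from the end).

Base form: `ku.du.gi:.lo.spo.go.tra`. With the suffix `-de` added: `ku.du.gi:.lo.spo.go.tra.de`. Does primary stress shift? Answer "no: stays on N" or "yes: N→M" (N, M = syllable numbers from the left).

yes: 6→7

Base `ku.du.gi:.lo.spo.go.tra` (7 syllables):
  Weights: 1 ku L, 2 du L, 3 gi: L, 4 lo L, 5 spo L, 6 go L, 7 tra L.
  No heavy syllable in the domain; default to the penultimate syllable (second from the end) = syllable 6.
  → primary stress on syllable 6.
Suffixed `ku.du.gi:.lo.spo.go.tra.de` (8 syllables):
  Weights: 1 ku L, 2 du L, 3 gi: L, 4 lo L, 5 spo L, 6 go L, 7 tra L, 8 de L.
  No heavy syllable in the domain; default to the penultimate syllable (second from the end) = syllable 7.
  → primary stress on syllable 7.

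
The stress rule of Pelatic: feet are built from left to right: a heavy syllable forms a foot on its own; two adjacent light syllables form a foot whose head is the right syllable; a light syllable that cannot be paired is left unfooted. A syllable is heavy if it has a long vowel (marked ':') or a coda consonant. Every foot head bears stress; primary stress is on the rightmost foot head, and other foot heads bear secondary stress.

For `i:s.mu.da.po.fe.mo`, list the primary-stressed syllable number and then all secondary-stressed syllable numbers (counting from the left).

primary 5, secondary 1, 3

Weights: 1 i:s H, 2 mu L, 3 da L, 4 po L, 5 fe L, 6 mo L.
Parse left to right (heavy = foot alone; LL = one foot; stranded L unfooted): (ˈi:s) (mu.ˈda) (po.ˈfe) mo.
Foot heads: 1, 3, 5.
Primary stress on the rightmost head = syllable 5.
Secondary stress on 1, 3: ˌi:s.mu.ˌda.po.ˈfe.mo.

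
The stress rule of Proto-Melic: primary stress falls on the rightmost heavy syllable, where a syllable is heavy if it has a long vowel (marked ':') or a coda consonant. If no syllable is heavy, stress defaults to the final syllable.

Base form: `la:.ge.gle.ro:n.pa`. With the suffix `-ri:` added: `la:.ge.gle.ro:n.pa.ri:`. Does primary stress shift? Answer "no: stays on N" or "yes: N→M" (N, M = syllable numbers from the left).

Base `la:.ge.gle.ro:n.pa` (5 syllables):
  Weights: 1 la: H, 2 ge L, 3 gle L, 4 ro:n H, 5 pa L.
  Heavy syllables in the domain: 1, 4. The rightmost is syllable 4 (ro:n).
  → primary stress on syllable 4.
Suffixed `la:.ge.gle.ro:n.pa.ri:` (6 syllables):
  Weights: 1 la: H, 2 ge L, 3 gle L, 4 ro:n H, 5 pa L, 6 ri: H.
  Heavy syllables in the domain: 1, 4, 6. The rightmost is syllable 6 (ri:).
  → primary stress on syllable 6.

yes: 4→6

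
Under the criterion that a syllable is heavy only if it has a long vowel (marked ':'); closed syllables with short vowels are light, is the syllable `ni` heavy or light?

light

`ni`: short vowel, open (no coda). Short vowel → light.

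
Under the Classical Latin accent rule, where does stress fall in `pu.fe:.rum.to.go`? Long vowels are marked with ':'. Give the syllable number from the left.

3

Classical Latin: stress the penult if heavy (long vowel or closed), else the antepenult.
Weights: 3 rum H, 4 to L, 5 go L.
The penult (syllable 4, to) is light, so stress falls on the antepenult (syllable 3, rum).
Stress on syllable 3: pu.fe:.ˈrum.to.go.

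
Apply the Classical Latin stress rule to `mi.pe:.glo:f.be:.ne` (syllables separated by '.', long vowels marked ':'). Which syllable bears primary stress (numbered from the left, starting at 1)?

4

Classical Latin: stress the penult if heavy (long vowel or closed), else the antepenult.
Weights: 3 glo:f H, 4 be: H, 5 ne L.
The penult (syllable 4, be:) is heavy, so it takes stress.
Stress on syllable 4: mi.pe:.glo:f.ˈbe:.ne.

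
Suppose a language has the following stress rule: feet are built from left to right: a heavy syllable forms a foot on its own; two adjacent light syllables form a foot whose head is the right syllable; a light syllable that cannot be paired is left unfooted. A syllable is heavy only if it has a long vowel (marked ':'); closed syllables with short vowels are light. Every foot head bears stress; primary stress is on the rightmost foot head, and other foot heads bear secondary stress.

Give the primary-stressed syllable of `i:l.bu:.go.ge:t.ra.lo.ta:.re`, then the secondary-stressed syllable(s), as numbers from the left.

primary 7, secondary 1, 2, 4, 6

Weights: 1 i:l H, 2 bu: H, 3 go L, 4 ge:t H, 5 ra L, 6 lo L, 7 ta: H, 8 re L.
Parse left to right (heavy = foot alone; LL = one foot; stranded L unfooted): (ˈi:l) (ˈbu:) go (ˈge:t) (ra.ˈlo) (ˈta:) re.
Foot heads: 1, 2, 4, 6, 7.
Primary stress on the rightmost head = syllable 7.
Secondary stress on 1, 2, 4, 6: ˌi:l.ˌbu:.go.ˌge:t.ra.ˌlo.ˈta:.re.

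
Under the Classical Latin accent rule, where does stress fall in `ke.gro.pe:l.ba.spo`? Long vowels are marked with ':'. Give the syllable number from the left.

3

Classical Latin: stress the penult if heavy (long vowel or closed), else the antepenult.
Weights: 3 pe:l H, 4 ba L, 5 spo L.
The penult (syllable 4, ba) is light, so stress falls on the antepenult (syllable 3, pe:l).
Stress on syllable 3: ke.gro.ˈpe:l.ba.spo.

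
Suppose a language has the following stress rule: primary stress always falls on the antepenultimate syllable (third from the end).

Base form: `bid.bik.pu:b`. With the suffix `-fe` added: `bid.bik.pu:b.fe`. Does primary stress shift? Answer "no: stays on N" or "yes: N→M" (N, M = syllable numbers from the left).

Base `bid.bik.pu:b` (3 syllables):
  The word has 3 syllables; the antepenultimate syllable (third from the end) is syllable 1 (bid).
  → primary stress on syllable 1.
Suffixed `bid.bik.pu:b.fe` (4 syllables):
  The word has 4 syllables; the antepenultimate syllable (third from the end) is syllable 2 (bik).
  → primary stress on syllable 2.

yes: 1→2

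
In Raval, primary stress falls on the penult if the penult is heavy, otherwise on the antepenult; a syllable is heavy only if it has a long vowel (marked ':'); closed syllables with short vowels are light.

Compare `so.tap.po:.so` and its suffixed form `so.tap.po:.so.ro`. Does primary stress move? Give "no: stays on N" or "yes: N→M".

no: stays on 3

Base `so.tap.po:.so` (4 syllables):
  Weights: 2 tap L, 3 po: H, 4 so L.
  The penult (syllable 3, po:) is heavy, so it takes stress.
  → primary stress on syllable 3.
Suffixed `so.tap.po:.so.ro` (5 syllables):
  Weights: 3 po: H, 4 so L, 5 ro L.
  The penult (syllable 4, so) is light, so stress falls on the antepenult (syllable 3, po:).
  → primary stress on syllable 3.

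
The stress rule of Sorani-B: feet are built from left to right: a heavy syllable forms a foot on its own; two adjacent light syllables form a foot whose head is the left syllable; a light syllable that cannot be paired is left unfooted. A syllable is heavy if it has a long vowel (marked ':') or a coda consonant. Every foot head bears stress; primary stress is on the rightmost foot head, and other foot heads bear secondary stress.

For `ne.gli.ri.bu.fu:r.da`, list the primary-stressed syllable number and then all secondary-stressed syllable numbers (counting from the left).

primary 5, secondary 1, 3

Weights: 1 ne L, 2 gli L, 3 ri L, 4 bu L, 5 fu:r H, 6 da L.
Parse left to right (heavy = foot alone; LL = one foot; stranded L unfooted): (ˈne.gli) (ˈri.bu) (ˈfu:r) da.
Foot heads: 1, 3, 5.
Primary stress on the rightmost head = syllable 5.
Secondary stress on 1, 3: ˌne.gli.ˌri.bu.ˈfu:r.da.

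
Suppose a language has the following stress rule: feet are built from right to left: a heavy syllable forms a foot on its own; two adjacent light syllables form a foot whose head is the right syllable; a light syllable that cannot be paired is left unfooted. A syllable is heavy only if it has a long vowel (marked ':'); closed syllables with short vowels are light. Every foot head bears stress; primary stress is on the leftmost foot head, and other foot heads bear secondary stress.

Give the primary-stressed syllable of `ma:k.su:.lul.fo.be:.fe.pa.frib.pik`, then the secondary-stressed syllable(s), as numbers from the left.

primary 1, secondary 2, 4, 5, 7, 9

Weights: 1 ma:k H, 2 su: H, 3 lul L, 4 fo L, 5 be: H, 6 fe L, 7 pa L, 8 frib L, 9 pik L.
Parse right to left (heavy = foot alone; LL = one foot; stranded L unfooted): (ˈma:k) (ˈsu:) (lul.ˈfo) (ˈbe:) (fe.ˈpa) (frib.ˈpik).
Foot heads: 1, 2, 4, 5, 7, 9.
Primary stress on the leftmost head = syllable 1.
Secondary stress on 2, 4, 5, 7, 9: ˈma:k.ˌsu:.lul.ˌfo.ˌbe:.fe.ˌpa.frib.ˌpik.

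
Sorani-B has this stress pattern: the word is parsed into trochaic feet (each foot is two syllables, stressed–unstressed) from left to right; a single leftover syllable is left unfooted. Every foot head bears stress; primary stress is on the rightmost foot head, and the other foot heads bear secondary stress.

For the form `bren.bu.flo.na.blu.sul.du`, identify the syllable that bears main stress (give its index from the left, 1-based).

Parse left to right into trochaic (ˈσσ) feet: (ˈbren.bu) (ˈflo.na) (ˈblu.sul) du. Syllable 7 is left unfooted.
Foot heads (stressed positions): 1, 3, 5.
End Rule Rightmost: primary stress on the rightmost head = syllable 5.
Primary stress: syllable 5 → bren.bu.flo.na.ˈblu.sul.du.

5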